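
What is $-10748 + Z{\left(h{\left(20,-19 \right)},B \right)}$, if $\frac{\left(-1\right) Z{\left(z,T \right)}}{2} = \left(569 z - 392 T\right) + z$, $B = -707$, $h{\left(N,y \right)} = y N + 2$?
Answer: $-134116$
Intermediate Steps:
$h{\left(N,y \right)} = 2 + N y$ ($h{\left(N,y \right)} = N y + 2 = 2 + N y$)
$Z{\left(z,T \right)} = - 1140 z + 784 T$ ($Z{\left(z,T \right)} = - 2 \left(\left(569 z - 392 T\right) + z\right) = - 2 \left(\left(- 392 T + 569 z\right) + z\right) = - 2 \left(- 392 T + 570 z\right) = - 1140 z + 784 T$)
$-10748 + Z{\left(h{\left(20,-19 \right)},B \right)} = -10748 - \left(554288 + 1140 \left(2 + 20 \left(-19\right)\right)\right) = -10748 - \left(554288 + 1140 \left(2 - 380\right)\right) = -10748 - 123368 = -134116$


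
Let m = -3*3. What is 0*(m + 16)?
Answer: 0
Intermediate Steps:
m = -9
0*(m + 16) = 0*(-9 + 16) = 0*7 = 0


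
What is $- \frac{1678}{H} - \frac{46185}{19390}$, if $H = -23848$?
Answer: $- \frac{53444173}{23120636} \approx -2.3115$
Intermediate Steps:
$- \frac{1678}{H} - \frac{46185}{19390} = - \frac{1678}{-23848} - \frac{46185}{19390} = \left(-1678\right) \left(- \frac{1}{23848}\right) - \frac{9237}{3878} = \frac{839}{11924} - \frac{9237}{3878} = - \frac{53444173}{23120636}$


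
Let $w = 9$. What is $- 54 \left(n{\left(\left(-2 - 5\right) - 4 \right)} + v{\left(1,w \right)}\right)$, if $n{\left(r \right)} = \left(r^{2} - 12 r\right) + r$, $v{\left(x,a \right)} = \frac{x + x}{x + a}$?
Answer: $- \frac{65394}{5} \approx -13079.0$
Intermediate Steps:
$v{\left(x,a \right)} = \frac{2 x}{a + x}$
$n{\left(r \right)} = r^{2} - 11 r$
$- 54 \left(n{\left(\left(-2 - 5\right) - 4 \right)} + v{\left(1,w \right)}\right) = - 54 \left(\left(\left(-2 - 5\right) - 4\right) \left(-11 - 11\right) + 2 \cdot 1 \frac{1}{9 + 1}\right) = - 54 \left(\left(-7 - 4\right) \left(-11 - 11\right) + 2 \cdot 1 \cdot \frac{1}{10}\right) = - 54 \left(- 11 \left(-11 - 11\right) + 2 \cdot 1 \cdot \frac{1}{10}\right) = - 54 \left(\left(-11\right) \left(-22\right) + \frac{1}{5}\right) = - 54 \left(242 + \frac{1}{5}\right) = \left(-54\right) \frac{1211}{5} = - \frac{65394}{5}$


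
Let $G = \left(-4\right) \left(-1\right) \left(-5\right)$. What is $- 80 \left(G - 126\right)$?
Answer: $11680$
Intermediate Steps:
$G = -20$ ($G = 4 \left(-5\right) = -20$)
$- 80 \left(G - 126\right) = - 80 \left(-20 - 126\right) = \left(-80\right) \left(-146\right) = 11680$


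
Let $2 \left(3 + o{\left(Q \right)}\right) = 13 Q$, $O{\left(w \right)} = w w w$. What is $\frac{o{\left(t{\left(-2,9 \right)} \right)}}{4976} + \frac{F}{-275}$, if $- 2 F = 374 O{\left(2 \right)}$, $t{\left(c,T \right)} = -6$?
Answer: $\frac{337843}{62200} \approx 5.4316$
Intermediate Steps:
$O{\left(w \right)} = w^{3}$ ($O{\left(w \right)} = w^{2} w = w^{3}$)
$F = -1496$ ($F = - \frac{374 \cdot 2^{3}}{2} = - \frac{374 \cdot 8}{2} = \left(- \frac{1}{2}\right) 2992 = -1496$)
$o{\left(Q \right)} = -3 + \frac{13 Q}{2}$
$\frac{o{\left(t{\left(-2,9 \right)} \right)}}{4976} + \frac{F}{-275} = \frac{-3 + \frac{13}{2} \left(-6\right)}{4976} - \frac{1496}{-275} = \left(-3 - 39\right) \frac{1}{4976} - - \frac{136}{25} = \left(-42\right) \frac{1}{4976} + \frac{136}{25} = - \frac{21}{2488} + \frac{136}{25} = \frac{337843}{62200}$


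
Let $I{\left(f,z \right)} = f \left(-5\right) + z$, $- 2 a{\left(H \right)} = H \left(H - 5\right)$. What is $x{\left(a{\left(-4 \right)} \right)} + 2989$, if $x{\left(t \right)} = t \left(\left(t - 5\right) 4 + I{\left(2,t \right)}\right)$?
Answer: $5149$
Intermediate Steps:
$a{\left(H \right)} = - \frac{H \left(-5 + H\right)}{2}$ ($a{\left(H \right)} = - \frac{H \left(H - 5\right)}{2} = - \frac{H \left(-5 + H\right)}{2}$)
$I{\left(f,z \right)} = z - 5 f$ ($I{\left(f,z \right)} = - 5 f + z = z - 5 f$)
$x{\left(t \right)} = t \left(-30 + 5 t\right)$ ($x{\left(t \right)} = t \left(\left(t - 5\right) 4 + \left(t - 10\right)\right) = t \left(\left(-5 + t\right) 4 + \left(t - 10\right)\right) = t \left(\left(-20 + 4 t\right) + \left(-10 + t\right)\right) = t \left(-30 + 5 t\right)$)
$x{\left(a{\left(-4 \right)} \right)} + 2989 = 5 \cdot \frac{1}{2} \left(-4\right) \left(5 - -4\right) \left(-6 + \frac{1}{2} \left(-4\right) \left(5 - -4\right)\right) + 2989 = 5 \cdot \frac{1}{2} \left(-4\right) \left(5 + 4\right) \left(-6 + \frac{1}{2} \left(-4\right) \left(5 + 4\right)\right) + 2989 = 5 \cdot \frac{1}{2} \left(-4\right) 9 \left(-6 + \frac{1}{2} \left(-4\right) 9\right) + 2989 = 5 \left(-18\right) \left(-6 - 18\right) + 2989 = 5 \left(-18\right) \left(-24\right) + 2989 = 2160 + 2989 = 5149$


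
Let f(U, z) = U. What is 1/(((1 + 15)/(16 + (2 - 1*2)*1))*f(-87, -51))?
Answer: -1/87 ≈ -0.011494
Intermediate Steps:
1/(((1 + 15)/(16 + (2 - 1*2)*1))*f(-87, -51)) = 1/(((1 + 15)/(16 + (2 - 1*2)*1))*(-87)) = 1/((16/(16 + (2 - 2)*1))*(-87)) = 1/((16/(16 + 0*1))*(-87)) = 1/((16/(16 + 0))*(-87)) = 1/((16/16)*(-87)) = 1/((16*(1/16))*(-87)) = 1/(1*(-87)) = 1/(-87) = -1/87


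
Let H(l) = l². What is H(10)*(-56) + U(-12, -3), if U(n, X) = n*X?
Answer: -5564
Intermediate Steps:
U(n, X) = X*n
H(10)*(-56) + U(-12, -3) = 10²*(-56) - 3*(-12) = 100*(-56) + 36 = -5600 + 36 = -5564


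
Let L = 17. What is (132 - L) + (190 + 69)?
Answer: 374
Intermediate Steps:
(132 - L) + (190 + 69) = (132 - 1*17) + (190 + 69) = (132 - 17) + 259 = 115 + 259 = 374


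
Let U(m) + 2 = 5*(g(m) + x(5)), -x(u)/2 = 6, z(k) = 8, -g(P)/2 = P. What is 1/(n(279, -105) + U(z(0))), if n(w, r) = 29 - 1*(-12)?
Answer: -1/101 ≈ -0.0099010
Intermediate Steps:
g(P) = -2*P
n(w, r) = 41 (n(w, r) = 29 + 12 = 41)
x(u) = -12 (x(u) = -2*6 = -12)
U(m) = -62 - 10*m (U(m) = -2 + 5*(-2*m - 12) = -2 + 5*(-12 - 2*m) = -2 + (-60 - 10*m) = -62 - 10*m)
1/(n(279, -105) + U(z(0))) = 1/(41 + (-62 - 10*8)) = 1/(41 + (-62 - 80)) = 1/(41 - 142) = 1/(-101) = -1/101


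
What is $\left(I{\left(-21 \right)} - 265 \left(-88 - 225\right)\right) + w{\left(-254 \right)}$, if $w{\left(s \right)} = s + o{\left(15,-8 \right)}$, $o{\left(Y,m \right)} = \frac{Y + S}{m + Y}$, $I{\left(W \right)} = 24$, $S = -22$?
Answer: $82714$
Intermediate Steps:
$o{\left(Y,m \right)} = \frac{-22 + Y}{Y + m}$ ($o{\left(Y,m \right)} = \frac{Y - 22}{m + Y} = \frac{-22 + Y}{Y + m}$)
$w{\left(s \right)} = -1 + s$ ($w{\left(s \right)} = s + \frac{-22 + 15}{15 - 8} = s + \frac{1}{7} \left(-7\right) = s - 1 = -1 + s$)
$\left(I{\left(-21 \right)} - 265 \left(-88 - 225\right)\right) + w{\left(-254 \right)} = \left(24 - 265 \left(-88 - 225\right)\right) - 255 = \left(24 - -82945\right) - 255 = \left(24 + 82945\right) - 255 = 82969 - 255 = 82714$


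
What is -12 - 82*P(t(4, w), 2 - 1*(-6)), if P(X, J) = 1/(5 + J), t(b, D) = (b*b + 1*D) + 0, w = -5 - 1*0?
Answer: -238/13 ≈ -18.308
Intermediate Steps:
w = -5 (w = -5 + 0 = -5)
t(b, D) = D + b**2 (t(b, D) = (b**2 + D) + 0 = (D + b**2) + 0 = D + b**2)
-12 - 82*P(t(4, w), 2 - 1*(-6)) = -12 - 82/(5 + (2 - 1*(-6))) = -12 - 82/(5 + (2 + 6)) = -12 - 82/(5 + 8) = -12 - 82/13 = -238/13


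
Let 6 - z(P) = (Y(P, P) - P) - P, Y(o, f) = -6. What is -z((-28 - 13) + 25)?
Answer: 20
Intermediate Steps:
z(P) = 12 + 2*P (z(P) = 6 - ((-6 - P) - P) = 6 - (-6 - 2*P) = 6 + (6 + 2*P) = 12 + 2*P)
-z((-28 - 13) + 25) = -(12 + 2*((-28 - 13) + 25)) = -(12 + 2*(-41 + 25)) = -(12 + 2*(-16)) = -(12 - 32) = -1*(-20) = 20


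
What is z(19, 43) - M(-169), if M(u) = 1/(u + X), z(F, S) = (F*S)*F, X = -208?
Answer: 5852172/377 ≈ 15523.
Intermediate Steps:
z(F, S) = S*F²
M(u) = 1/(-208 + u) (M(u) = 1/(u - 208) = 1/(-208 + u))
z(19, 43) - M(-169) = 43*19² - 1/(-208 - 169) = 43*361 - 1/(-377) = 15523 - 1*(-1/377) = 15523 + 1/377 = 5852172/377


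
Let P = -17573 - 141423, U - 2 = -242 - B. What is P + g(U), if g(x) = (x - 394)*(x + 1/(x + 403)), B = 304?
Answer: 49530854/141 ≈ 3.5128e+5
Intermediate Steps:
U = -544 (U = 2 + (-242 - 1*304) = 2 + (-242 - 304) = 2 - 546 = -544)
P = -158996
g(x) = (-394 + x)*(x + 1/(403 + x))
P + g(U) = -158996 + (-394 + (-544)³ - 158781*(-544) + 9*(-544)²)/(403 - 544) = -158996 + (-394 - 160989184 + 86376864 + 9*295936)/(-141) = -158996 - (-394 - 160989184 + 86376864 + 2663424)/141 = -158996 - 1/141*(-71949290) = -158996 + 71949290/141 = 49530854/141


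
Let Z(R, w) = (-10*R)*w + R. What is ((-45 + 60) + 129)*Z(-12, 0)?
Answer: -1728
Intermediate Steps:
Z(R, w) = R - 10*R*w (Z(R, w) = -10*R*w + R = R - 10*R*w)
((-45 + 60) + 129)*Z(-12, 0) = ((-45 + 60) + 129)*(-12*(1 - 10*0)) = (15 + 129)*(-12*(1 + 0)) = 144*(-12*1) = 144*(-12) = -1728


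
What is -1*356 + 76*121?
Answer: 8840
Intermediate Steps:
-1*356 + 76*121 = -356 + 9196 = 8840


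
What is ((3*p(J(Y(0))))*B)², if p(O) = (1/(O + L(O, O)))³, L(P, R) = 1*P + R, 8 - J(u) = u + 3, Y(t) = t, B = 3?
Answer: 1/140625 ≈ 7.1111e-6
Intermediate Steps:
J(u) = 5 - u (J(u) = 8 - (u + 3) = 8 - (3 + u) = 8 + (-3 - u) = 5 - u)
L(P, R) = P + R
p(O) = 1/(27*O³) (p(O) = (1/(O + (O + O)))³ = (1/(O + 2*O))³ = (1/(3*O))³ = 1/(27*O³))
((3*p(J(Y(0))))*B)² = ((3*(1/(27*(5 - 1*0)³)))*3)² = ((3*(1/(27*(5 + 0)³)))*3)² = ((3*((1/27)/5³))*3)² = ((3*((1/27)*(1/125)))*3)² = ((3*(1/3375))*3)² = ((1/1125)*3)² = (1/375)² = 1/140625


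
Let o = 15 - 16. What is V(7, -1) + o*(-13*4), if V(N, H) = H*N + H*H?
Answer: 46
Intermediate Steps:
o = -1
V(N, H) = H² + H*N (V(N, H) = H*N + H² = H² + H*N)
V(7, -1) + o*(-13*4) = -(-1 + 7) - (-13)*4 = -1*6 - 1*(-52) = -6 + 52 = 46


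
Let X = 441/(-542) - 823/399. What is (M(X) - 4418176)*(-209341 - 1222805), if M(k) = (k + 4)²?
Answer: 49320025956121500129565/7794587094 ≈ 6.3275e+12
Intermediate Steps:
X = -622025/216258 (X = 441*(-1/542) - 823*1/399 = -441/542 - 823/399 = -622025/216258 ≈ -2.8763)
M(k) = (4 + k)²
(M(X) - 4418176)*(-209341 - 1222805) = ((4 - 622025/216258)² - 4418176)*(-209341 - 1222805) = ((243007/216258)² - 4418176)*(-1432146) = (59052402049/46767522564 - 4418176)*(-1432146) = -206627086719321215/46767522564*(-1432146) = 49320025956121500129565/7794587094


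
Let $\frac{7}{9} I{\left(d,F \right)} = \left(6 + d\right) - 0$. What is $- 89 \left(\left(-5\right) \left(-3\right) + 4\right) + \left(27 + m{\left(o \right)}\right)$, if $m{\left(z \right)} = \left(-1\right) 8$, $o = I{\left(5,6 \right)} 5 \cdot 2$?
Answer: $-1672$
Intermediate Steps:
$I{\left(d,F \right)} = \frac{54}{7} + \frac{9 d}{7}$ ($I{\left(d,F \right)} = \frac{9 \left(\left(6 + d\right) - 0\right)}{7} = \frac{9 \left(\left(6 + d\right) + 0\right)}{7} = \frac{9 \left(6 + d\right)}{7} = \frac{54}{7} + \frac{9 d}{7}$)
$o = \frac{990}{7}$ ($o = \left(\frac{54}{7} + \frac{9}{7} \cdot 5\right) 5 \cdot 2 = \left(\frac{54}{7} + \frac{45}{7}\right) 5 \cdot 2 = \frac{99}{7} \cdot 5 \cdot 2 = \frac{495}{7} \cdot 2 = \frac{990}{7} \approx 141.43$)
$m{\left(z \right)} = -8$
$- 89 \left(\left(-5\right) \left(-3\right) + 4\right) + \left(27 + m{\left(o \right)}\right) = - 89 \left(\left(-5\right) \left(-3\right) + 4\right) + \left(27 - 8\right) = - 89 \left(15 + 4\right) + 19 = \left(-89\right) 19 + 19 = -1691 + 19 = -1672$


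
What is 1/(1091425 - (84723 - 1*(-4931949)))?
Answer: -1/3925247 ≈ -2.5476e-7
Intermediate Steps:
1/(1091425 - (84723 - 1*(-4931949))) = 1/(1091425 - (84723 + 4931949)) = 1/(1091425 - 1*5016672) = 1/(1091425 - 5016672) = 1/(-3925247) = -1/3925247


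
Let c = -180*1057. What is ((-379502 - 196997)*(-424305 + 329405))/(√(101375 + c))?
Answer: -10941951020*I*√88885/17777 ≈ -1.8351e+8*I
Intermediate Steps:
c = -190260
((-379502 - 196997)*(-424305 + 329405))/(√(101375 + c)) = ((-379502 - 196997)*(-424305 + 329405))/(√(101375 - 190260)) = (-576499*(-94900))/(√(-88885)) = 54709755100/((I*√88885)) = 54709755100*(-I*√88885/88885) = -10941951020*I*√88885/17777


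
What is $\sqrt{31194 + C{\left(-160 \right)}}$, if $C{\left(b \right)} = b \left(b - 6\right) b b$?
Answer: $\sqrt{679967194} \approx 26076.0$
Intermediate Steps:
$C{\left(b \right)} = b^{3} \left(-6 + b\right)$ ($C{\left(b \right)} = b \left(b - 6\right) b b = b \left(-6 + b\right) b b = b^{2} \left(-6 + b\right) b = b^{3} \left(-6 + b\right)$)
$\sqrt{31194 + C{\left(-160 \right)}} = \sqrt{31194 + \left(-160\right)^{3} \left(-6 - 160\right)} = \sqrt{31194 - -679936000} = \sqrt{31194 + 679936000} = \sqrt{679967194}$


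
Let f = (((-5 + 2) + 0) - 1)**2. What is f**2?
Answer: 256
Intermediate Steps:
f = 16 (f = ((-3 + 0) - 1)**2 = (-3 - 1)**2 = (-4)**2 = 16)
f**2 = 16**2 = 256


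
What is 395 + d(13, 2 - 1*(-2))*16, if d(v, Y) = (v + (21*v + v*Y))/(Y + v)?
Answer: 12123/17 ≈ 713.12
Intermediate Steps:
d(v, Y) = (22*v + Y*v)/(Y + v) (d(v, Y) = (v + (21*v + Y*v))/(Y + v) = (22*v + Y*v)/(Y + v))
395 + d(13, 2 - 1*(-2))*16 = 395 + (13*(22 + (2 - 1*(-2)))/((2 - 1*(-2)) + 13))*16 = 395 + (13*(22 + (2 + 2))/((2 + 2) + 13))*16 = 395 + (13*(22 + 4)/(4 + 13))*16 = 395 + (13*26/17)*16 = 395 + (13*(1/17)*26)*16 = 395 + (338/17)*16 = 395 + 5408/17 = 12123/17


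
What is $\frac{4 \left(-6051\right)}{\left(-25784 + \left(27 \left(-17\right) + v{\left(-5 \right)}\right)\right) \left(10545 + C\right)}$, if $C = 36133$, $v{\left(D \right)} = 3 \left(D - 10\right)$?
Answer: $\frac{6051}{306767816} \approx 1.9725 \cdot 10^{-5}$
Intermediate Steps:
$v{\left(D \right)} = -30 + 3 D$ ($v{\left(D \right)} = 3 \left(-10 + D\right) = -30 + 3 D$)
$\frac{4 \left(-6051\right)}{\left(-25784 + \left(27 \left(-17\right) + v{\left(-5 \right)}\right)\right) \left(10545 + C\right)} = \frac{4 \left(-6051\right)}{\left(-25784 + \left(27 \left(-17\right) + \left(-30 + 3 \left(-5\right)\right)\right)\right) \left(10545 + 36133\right)} = - \frac{24204}{\left(-25784 - 504\right) 46678} = - \frac{24204}{\left(-26288\right) 46678} = - \frac{24204}{-1227071264} = \left(-24204\right) \left(- \frac{1}{1227071264}\right) = \frac{6051}{306767816}$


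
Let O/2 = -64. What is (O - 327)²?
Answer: 207025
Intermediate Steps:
O = -128 (O = 2*(-64) = -128)
(O - 327)² = (-128 - 327)² = (-455)² = 207025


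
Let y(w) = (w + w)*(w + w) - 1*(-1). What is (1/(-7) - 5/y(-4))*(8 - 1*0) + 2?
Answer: 22/91 ≈ 0.24176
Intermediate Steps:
y(w) = 1 + 4*w² (y(w) = (2*w)*(2*w) + 1 = 4*w² + 1 = 1 + 4*w²)
(1/(-7) - 5/y(-4))*(8 - 1*0) + 2 = (1/(-7) - 5/(1 + 4*(-4)²))*(8 - 1*0) + 2 = (1*(-⅐) - 5/(1 + 4*16))*(8 + 0) + 2 = (-⅐ - 5/(1 + 64))*8 + 2 = (-⅐ - 5/65)*8 + 2 = (-⅐ - 5*1/65)*8 + 2 = (-⅐ - 1/13)*8 + 2 = -20/91*8 + 2 = -160/91 + 2 = 22/91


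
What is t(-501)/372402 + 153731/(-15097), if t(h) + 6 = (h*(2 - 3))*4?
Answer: -3178864892/312341833 ≈ -10.178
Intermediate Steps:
t(h) = -6 - 4*h (t(h) = -6 + (h*(2 - 3))*4 = -6 + (h*(-1))*4 = -6 - h*4 = -6 - 4*h)
t(-501)/372402 + 153731/(-15097) = (-6 - 4*(-501))/372402 + 153731/(-15097) = (-6 + 2004)*(1/372402) + 153731*(-1/15097) = 1998*(1/372402) - 153731/15097 = 111/20689 - 153731/15097 = -3178864892/312341833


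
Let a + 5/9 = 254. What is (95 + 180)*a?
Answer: 627275/9 ≈ 69697.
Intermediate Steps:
a = 2281/9 (a = -5/9 + 254 = 2281/9 ≈ 253.44)
(95 + 180)*a = (95 + 180)*(2281/9) = 275*(2281/9) = 627275/9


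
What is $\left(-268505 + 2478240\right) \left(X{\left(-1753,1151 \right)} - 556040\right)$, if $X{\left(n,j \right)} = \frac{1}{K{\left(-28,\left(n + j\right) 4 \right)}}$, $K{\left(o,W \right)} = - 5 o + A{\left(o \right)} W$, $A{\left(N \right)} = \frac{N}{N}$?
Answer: $- \frac{2786693982248935}{2268} \approx -1.2287 \cdot 10^{12}$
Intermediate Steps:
$A{\left(N \right)} = 1$
$K{\left(o,W \right)} = W - 5 o$ ($K{\left(o,W \right)} = - 5 o + 1 W = - 5 o + W = W - 5 o$)
$X{\left(n,j \right)} = \frac{1}{140 + 4 j + 4 n}$ ($X{\left(n,j \right)} = \frac{1}{\left(n + j\right) 4 - -140} = \frac{1}{\left(j + n\right) 4 + 140} = \frac{1}{\left(4 j + 4 n\right) + 140} = \frac{1}{140 + 4 j + 4 n}$)
$\left(-268505 + 2478240\right) \left(X{\left(-1753,1151 \right)} - 556040\right) = \left(-268505 + 2478240\right) \left(\frac{1}{4 \left(35 + 1151 - 1753\right)} - 556040\right) = 2209735 \left(\frac{1}{4 \left(-567\right)} - 556040\right) = 2209735 \left(\frac{1}{4} \left(- \frac{1}{567}\right) - 556040\right) = 2209735 \left(- \frac{1}{2268} - 556040\right) = 2209735 \left(- \frac{1261098721}{2268}\right) = - \frac{2786693982248935}{2268}$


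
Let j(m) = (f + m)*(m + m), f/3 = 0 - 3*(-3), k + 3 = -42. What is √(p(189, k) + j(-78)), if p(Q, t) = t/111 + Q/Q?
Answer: √10892578/37 ≈ 89.200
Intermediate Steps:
k = -45 (k = -3 - 42 = -45)
f = 27 (f = 3*(0 - 3*(-3)) = 3*(0 + 9) = 3*9 = 27)
j(m) = 2*m*(27 + m) (j(m) = (27 + m)*(m + m) = (27 + m)*(2*m) = 2*m*(27 + m))
p(Q, t) = 1 + t/111 (p(Q, t) = t*(1/111) + 1 = t/111 + 1 = 1 + t/111)
√(p(189, k) + j(-78)) = √((1 + (1/111)*(-45)) + 2*(-78)*(27 - 78)) = √((1 - 15/37) + 2*(-78)*(-51)) = √(22/37 + 7956) = √(294394/37) = √10892578/37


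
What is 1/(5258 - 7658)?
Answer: -1/2400 ≈ -0.00041667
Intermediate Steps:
1/(5258 - 7658) = 1/(-2400) = -1/2400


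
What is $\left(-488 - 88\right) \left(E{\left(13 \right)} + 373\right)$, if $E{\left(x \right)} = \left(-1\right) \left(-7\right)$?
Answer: $-218880$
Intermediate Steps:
$E{\left(x \right)} = 7$
$\left(-488 - 88\right) \left(E{\left(13 \right)} + 373\right) = \left(-488 - 88\right) \left(7 + 373\right) = \left(-576\right) 380 = -218880$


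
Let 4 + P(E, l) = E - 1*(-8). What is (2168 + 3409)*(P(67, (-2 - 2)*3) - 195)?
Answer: -691548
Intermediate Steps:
P(E, l) = 4 + E (P(E, l) = -4 + (E - 1*(-8)) = -4 + (E + 8) = -4 + (8 + E) = 4 + E)
(2168 + 3409)*(P(67, (-2 - 2)*3) - 195) = (2168 + 3409)*((4 + 67) - 195) = 5577*(71 - 195) = 5577*(-124) = -691548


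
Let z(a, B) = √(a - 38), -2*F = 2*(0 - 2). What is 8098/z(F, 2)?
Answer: -4049*I/3 ≈ -1349.7*I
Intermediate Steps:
F = 2 (F = -(0 - 2) = -(-2) = -½*(-4) = 2)
z(a, B) = √(-38 + a)
8098/z(F, 2) = 8098/(√(-38 + 2)) = 8098/(√(-36)) = 8098/((6*I)) = 8098*(-I/6) = -4049*I/3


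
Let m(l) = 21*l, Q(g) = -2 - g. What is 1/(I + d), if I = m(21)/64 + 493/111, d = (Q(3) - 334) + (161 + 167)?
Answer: 7104/2359 ≈ 3.0114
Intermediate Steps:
d = -11 (d = ((-2 - 1*3) - 334) + (161 + 167) = ((-2 - 3) - 334) + 328 = (-5 - 334) + 328 = -339 + 328 = -11)
I = 80503/7104 (I = (21*21)/64 + 493/111 = 441*(1/64) + 493*(1/111) = 441/64 + 493/111 = 80503/7104 ≈ 11.332)
1/(I + d) = 1/(80503/7104 - 11) = 1/(2359/7104) = 7104/2359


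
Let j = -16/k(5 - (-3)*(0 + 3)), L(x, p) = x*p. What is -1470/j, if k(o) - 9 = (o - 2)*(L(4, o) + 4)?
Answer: 535815/8 ≈ 66977.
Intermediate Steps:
L(x, p) = p*x
k(o) = 9 + (-2 + o)*(4 + 4*o) (k(o) = 9 + (o - 2)*(o*4 + 4) = 9 + (-2 + o)*(4*o + 4) = 9 + (-2 + o)*(4 + 4*o))
j = -16/729 (j = -16/(1 - 4*(5 - (-3)*(0 + 3)) + 4*(5 - (-3)*(0 + 3))²) = -16/(1 - 4*(5 - (-3)*3) + 4*(5 - (-3)*3)²) = -16/(1 - 4*(5 - 1*(-9)) + 4*(5 - 1*(-9))²) = -16/(1 - 4*(5 + 9) + 4*(5 + 9)²) = -16/(1 - 4*14 + 4*14²) = -16/(1 - 56 + 4*196) = -16/(1 - 56 + 784) = -16/729 ≈ -0.021948)
-1470/j = -1470/(-16/729) = -1470*(-729/16) = 535815/8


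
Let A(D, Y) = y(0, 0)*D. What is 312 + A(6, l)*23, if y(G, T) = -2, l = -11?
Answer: 36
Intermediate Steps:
A(D, Y) = -2*D
312 + A(6, l)*23 = 312 - 2*6*23 = 312 - 12*23 = 312 - 276 = 36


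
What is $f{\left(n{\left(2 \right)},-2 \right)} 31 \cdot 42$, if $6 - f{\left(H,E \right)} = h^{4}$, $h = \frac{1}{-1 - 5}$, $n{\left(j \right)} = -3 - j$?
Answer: $\frac{1687175}{216} \approx 7811.0$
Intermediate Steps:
$h = - \frac{1}{6}$ ($h = \frac{1}{-6} = - \frac{1}{6} \approx -0.16667$)
$f{\left(H,E \right)} = \frac{7775}{1296}$ ($f{\left(H,E \right)} = 6 - \left(- \frac{1}{6}\right)^{4} = 6 - \frac{1}{1296} = \frac{7775}{1296}$)
$f{\left(n{\left(2 \right)},-2 \right)} 31 \cdot 42 = \frac{7775}{1296} \cdot 31 \cdot 42 = \frac{241025}{1296} \cdot 42 = \frac{1687175}{216}$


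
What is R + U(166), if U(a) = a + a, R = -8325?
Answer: -7993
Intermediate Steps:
U(a) = 2*a
R + U(166) = -8325 + 2*166 = -8325 + 332 = -7993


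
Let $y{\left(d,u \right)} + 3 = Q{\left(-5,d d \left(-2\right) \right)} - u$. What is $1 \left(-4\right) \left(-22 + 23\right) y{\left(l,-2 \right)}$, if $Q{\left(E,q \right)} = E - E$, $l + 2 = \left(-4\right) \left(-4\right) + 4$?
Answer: $4$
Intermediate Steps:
$l = 18$ ($l = -2 + \left(\left(-4\right) \left(-4\right) + 4\right) = -2 + \left(16 + 4\right) = -2 + 20 = 18$)
$Q{\left(E,q \right)} = 0$
$y{\left(d,u \right)} = -3 - u$ ($y{\left(d,u \right)} = -3 + \left(0 - u\right) = -3 - u$)
$1 \left(-4\right) \left(-22 + 23\right) y{\left(l,-2 \right)} = 1 \left(-4\right) \left(-22 + 23\right) \left(-3 - -2\right) = \left(-4\right) 1 \left(-3 + 2\right) = \left(-4\right) \left(-1\right) = 4$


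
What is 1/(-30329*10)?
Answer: -1/303290 ≈ -3.2972e-6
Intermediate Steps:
1/(-30329*10) = 1/(-303290) = -1/303290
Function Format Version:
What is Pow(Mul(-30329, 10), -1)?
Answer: Rational(-1, 303290) ≈ -3.2972e-6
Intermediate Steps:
Pow(Mul(-30329, 10), -1) = Pow(-303290, -1) = Rational(-1, 303290)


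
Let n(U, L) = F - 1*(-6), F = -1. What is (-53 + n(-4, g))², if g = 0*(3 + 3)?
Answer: 2304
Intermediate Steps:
g = 0 (g = 0*6 = 0)
n(U, L) = 5 (n(U, L) = -1 - 1*(-6) = -1 + 6 = 5)
(-53 + n(-4, g))² = (-53 + 5)² = (-48)² = 2304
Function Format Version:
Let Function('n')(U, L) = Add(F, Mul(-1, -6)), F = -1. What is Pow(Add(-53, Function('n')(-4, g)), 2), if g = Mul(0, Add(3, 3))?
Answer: 2304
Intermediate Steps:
g = 0 (g = Mul(0, 6) = 0)
Function('n')(U, L) = 5 (Function('n')(U, L) = Add(-1, Mul(-1, -6)) = Add(-1, 6) = 5)
Pow(Add(-53, Function('n')(-4, g)), 2) = Pow(Add(-53, 5), 2) = Pow(-48, 2) = 2304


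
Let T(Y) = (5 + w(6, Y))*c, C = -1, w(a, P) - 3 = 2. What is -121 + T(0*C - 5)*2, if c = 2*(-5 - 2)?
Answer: -401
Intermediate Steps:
w(a, P) = 5 (w(a, P) = 3 + 2 = 5)
c = -14 (c = 2*(-7) = -14)
T(Y) = -140 (T(Y) = (5 + 5)*(-14) = 10*(-14) = -140)
-121 + T(0*C - 5)*2 = -121 - 140*2 = -121 - 280 = -401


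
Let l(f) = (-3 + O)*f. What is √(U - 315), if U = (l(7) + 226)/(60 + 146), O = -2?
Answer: I*√13327994/206 ≈ 17.722*I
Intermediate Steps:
l(f) = -5*f (l(f) = (-3 - 2)*f = -5*f)
U = 191/206 (U = (-5*7 + 226)/(60 + 146) = (-35 + 226)/206 = 191*(1/206) = 191/206 ≈ 0.92718)
√(U - 315) = √(191/206 - 315) = √(-64699/206) = I*√13327994/206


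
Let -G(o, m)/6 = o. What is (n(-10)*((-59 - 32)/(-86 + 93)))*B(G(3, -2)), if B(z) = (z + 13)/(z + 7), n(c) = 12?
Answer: -780/11 ≈ -70.909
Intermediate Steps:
G(o, m) = -6*o
B(z) = (13 + z)/(7 + z)
(n(-10)*((-59 - 32)/(-86 + 93)))*B(G(3, -2)) = (12*((-59 - 32)/(-86 + 93)))*((13 - 6*3)/(7 - 6*3)) = (12*(-91/7))*((13 - 18)/(7 - 18)) = (12*(-91*⅐))*(-5/(-11)) = (12*(-13))*(-1/11*(-5)) = -156*5/11 = -780/11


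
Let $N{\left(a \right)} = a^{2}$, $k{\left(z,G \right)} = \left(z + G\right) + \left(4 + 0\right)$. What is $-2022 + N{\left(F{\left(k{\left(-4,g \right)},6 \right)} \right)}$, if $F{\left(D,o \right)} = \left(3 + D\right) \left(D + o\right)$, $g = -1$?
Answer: $-1922$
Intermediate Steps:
$k{\left(z,G \right)} = 4 + G + z$ ($k{\left(z,G \right)} = \left(G + z\right) + 4 = 4 + G + z$)
$-2022 + N{\left(F{\left(k{\left(-4,g \right)},6 \right)} \right)} = -2022 + \left(\left(4 - 1 - 4\right)^{2} + 3 \left(4 - 1 - 4\right) + 3 \cdot 6 + \left(4 - 1 - 4\right) 6\right)^{2} = -2022 + \left(\left(-1\right)^{2} + 3 \left(-1\right) + 18 - 6\right)^{2} = -2022 + \left(1 - 3 + 18 - 6\right)^{2} = -2022 + 10^{2} = -2022 + 100 = -1922$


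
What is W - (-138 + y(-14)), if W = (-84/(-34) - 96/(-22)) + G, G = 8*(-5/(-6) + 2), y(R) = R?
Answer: 101822/561 ≈ 181.50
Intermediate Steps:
G = 68/3 (G = 8*(-5*(-⅙) + 2) = 8*(⅚ + 2) = 8*(17/6) = 68/3 ≈ 22.667)
W = 16550/561 (W = (-84/(-34) - 96/(-22)) + 68/3 = (-84*(-1/34) - 96*(-1/22)) + 68/3 = (42/17 + 48/11) + 68/3 = 1278/187 + 68/3 = 16550/561 ≈ 29.501)
W - (-138 + y(-14)) = 16550/561 - (-138 - 14) = 16550/561 - 1*(-152) = 16550/561 + 152 = 101822/561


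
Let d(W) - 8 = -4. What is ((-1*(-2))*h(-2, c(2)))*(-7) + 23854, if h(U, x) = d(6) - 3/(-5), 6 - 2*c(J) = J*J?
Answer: 118948/5 ≈ 23790.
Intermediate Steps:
d(W) = 4 (d(W) = 8 - 4 = 4)
c(J) = 3 - J²/2 (c(J) = 3 - J*J/2 = 3 - J²/2)
h(U, x) = 23/5 (h(U, x) = 4 - 3/(-5) = 4 - 3*(-⅕) = 4 + ⅗ = 23/5)
((-1*(-2))*h(-2, c(2)))*(-7) + 23854 = (-1*(-2)*(23/5))*(-7) + 23854 = (2*(23/5))*(-7) + 23854 = (46/5)*(-7) + 23854 = -322/5 + 23854 = 118948/5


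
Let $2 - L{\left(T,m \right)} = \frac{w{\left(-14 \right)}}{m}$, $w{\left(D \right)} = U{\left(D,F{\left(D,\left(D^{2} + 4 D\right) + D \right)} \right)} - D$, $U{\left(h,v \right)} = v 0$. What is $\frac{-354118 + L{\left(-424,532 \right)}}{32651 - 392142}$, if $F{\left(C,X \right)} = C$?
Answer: $\frac{13456409}{13660658} \approx 0.98505$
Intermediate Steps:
$U{\left(h,v \right)} = 0$
$w{\left(D \right)} = - D$ ($w{\left(D \right)} = 0 - D = - D$)
$L{\left(T,m \right)} = 2 - \frac{14}{m}$ ($L{\left(T,m \right)} = 2 - \frac{\left(-1\right) \left(-14\right)}{m} = 2 - \frac{14}{m}$)
$\frac{-354118 + L{\left(-424,532 \right)}}{32651 - 392142} = \frac{-354118 + \left(2 - \frac{14}{532}\right)}{32651 - 392142} = \frac{-354118 + \left(2 - \frac{1}{38}\right)}{-359491} = \left(-354118 + \left(2 - \frac{1}{38}\right)\right) \left(- \frac{1}{359491}\right) = \left(-354118 + \frac{75}{38}\right) \left(- \frac{1}{359491}\right) = \left(- \frac{13456409}{38}\right) \left(- \frac{1}{359491}\right) = \frac{13456409}{13660658}$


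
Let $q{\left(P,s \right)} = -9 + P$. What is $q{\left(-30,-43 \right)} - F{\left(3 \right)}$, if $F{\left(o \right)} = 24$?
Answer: $-63$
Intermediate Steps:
$q{\left(-30,-43 \right)} - F{\left(3 \right)} = \left(-9 - 30\right) - 24 = -39 - 24 = -63$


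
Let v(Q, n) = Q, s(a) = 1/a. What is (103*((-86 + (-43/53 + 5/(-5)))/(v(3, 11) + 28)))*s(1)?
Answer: -479362/1643 ≈ -291.76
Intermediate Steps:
(103*((-86 + (-43/53 + 5/(-5)))/(v(3, 11) + 28)))*s(1) = (103*((-86 + (-43/53 + 5/(-5)))/(3 + 28)))/1 = (103*((-86 + (-43*1/53 + 5*(-⅕)))/31))*1 = (103*((-86 + (-43/53 - 1))*(1/31)))*1 = (103*((-86 - 96/53)*(1/31)))*1 = (103*(-4654/53*1/31))*1 = (103*(-4654/1643))*1 = -479362/1643*1 = -479362/1643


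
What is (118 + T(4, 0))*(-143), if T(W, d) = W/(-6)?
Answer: -50336/3 ≈ -16779.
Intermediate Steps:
T(W, d) = -W/6 (T(W, d) = W*(-⅙) = -W/6)
(118 + T(4, 0))*(-143) = (118 - ⅙*4)*(-143) = (118 - ⅔)*(-143) = (352/3)*(-143) = -50336/3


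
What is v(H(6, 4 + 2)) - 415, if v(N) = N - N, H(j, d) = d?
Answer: -415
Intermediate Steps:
v(N) = 0
v(H(6, 4 + 2)) - 415 = 0 - 415 = -415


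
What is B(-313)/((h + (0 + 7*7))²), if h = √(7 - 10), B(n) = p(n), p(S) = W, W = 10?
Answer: 10/(49 + I*√3)² ≈ 0.0041494 - 0.00029371*I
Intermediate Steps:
p(S) = 10
B(n) = 10
h = I*√3 (h = √(-3) = I*√3 ≈ 1.732*I)
B(-313)/((h + (0 + 7*7))²) = 10/((I*√3 + (0 + 7*7))²) = 10/((I*√3 + (0 + 49))²) = 10/((I*√3 + 49)²) = 10/((49 + I*√3)²) = 10/(49 + I*√3)²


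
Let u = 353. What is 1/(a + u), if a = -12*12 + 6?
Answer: 1/215 ≈ 0.0046512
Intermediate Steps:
a = -138 (a = -144 + 6 = -138)
1/(a + u) = 1/(-138 + 353) = 1/215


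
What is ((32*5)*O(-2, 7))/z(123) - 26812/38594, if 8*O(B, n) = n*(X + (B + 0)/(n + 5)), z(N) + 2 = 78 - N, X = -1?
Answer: 7565284/2720877 ≈ 2.7805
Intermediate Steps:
z(N) = 76 - N (z(N) = -2 + (78 - N) = 76 - N)
O(B, n) = n*(-1 + B/(5 + n))/8 (O(B, n) = (n*(-1 + (B + 0)/(n + 5)))/8 = (n*(-1 + B/(5 + n)))/8 = n*(-1 + B/(5 + n))/8)
((32*5)*O(-2, 7))/z(123) - 26812/38594 = ((32*5)*((⅛)*7*(-5 - 2 - 1*7)/(5 + 7)))/(76 - 1*123) - 26812/38594 = (160*((⅛)*7*(-5 - 2 - 7)/12))/(76 - 123) - 26812*1/38594 = (160*((⅛)*7*(1/12)*(-14)))/(-47) - 13406/19297 = (160*(-49/48))*(-1/47) - 13406/19297 = -490/3*(-1/47) - 13406/19297 = 490/141 - 13406/19297 = 7565284/2720877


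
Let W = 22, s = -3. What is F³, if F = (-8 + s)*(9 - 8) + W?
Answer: 1331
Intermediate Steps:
F = 11 (F = (-8 - 3)*(9 - 8) + 22 = -11*1 + 22 = -11 + 22 = 11)
F³ = 11³ = 1331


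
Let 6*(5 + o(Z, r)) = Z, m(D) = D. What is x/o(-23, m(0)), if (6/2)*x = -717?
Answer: 1434/53 ≈ 27.057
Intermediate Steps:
x = -239 (x = (⅓)*(-717) = -239)
o(Z, r) = -5 + Z/6
x/o(-23, m(0)) = -239/(-5 + (⅙)*(-23)) = -239/(-5 - 23/6) = -239/(-53/6) = -239*(-6/53) = 1434/53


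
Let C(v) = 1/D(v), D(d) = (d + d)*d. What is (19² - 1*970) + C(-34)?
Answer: -1408007/2312 ≈ -609.00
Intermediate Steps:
D(d) = 2*d² (D(d) = (2*d)*d = 2*d²)
C(v) = 1/(2*v²)
(19² - 1*970) + C(-34) = (19² - 1*970) + (½)/(-34)² = (361 - 970) + (½)*(1/1156) = -609 + 1/2312 = -1408007/2312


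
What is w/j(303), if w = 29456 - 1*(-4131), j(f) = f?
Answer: 33587/303 ≈ 110.85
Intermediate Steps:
w = 33587 (w = 29456 + 4131 = 33587)
w/j(303) = 33587/303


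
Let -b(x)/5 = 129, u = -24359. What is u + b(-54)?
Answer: -25004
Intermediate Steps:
b(x) = -645 (b(x) = -5*129 = -645)
u + b(-54) = -24359 - 645 = -25004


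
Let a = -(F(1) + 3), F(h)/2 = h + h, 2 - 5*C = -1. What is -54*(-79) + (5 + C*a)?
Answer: 21334/5 ≈ 4266.8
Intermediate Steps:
C = ⅗ (C = ⅖ - ⅕*(-1) = ⅖ + ⅕ = ⅗ ≈ 0.60000)
F(h) = 4*h (F(h) = 2*(h + h) = 2*(2*h) = 4*h)
a = -7 (a = -(4*1 + 3) = -(4 + 3) = -1*7 = -7)
-54*(-79) + (5 + C*a) = -54*(-79) + (5 + (⅗)*(-7)) = 4266 + (5 - 21/5) = 4266 + ⅘ = 21334/5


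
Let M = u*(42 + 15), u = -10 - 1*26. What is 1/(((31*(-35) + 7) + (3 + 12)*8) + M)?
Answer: -1/3010 ≈ -0.00033223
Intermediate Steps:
u = -36 (u = -10 - 26 = -36)
M = -2052 (M = -36*(42 + 15) = -36*57 = -2052)
1/(((31*(-35) + 7) + (3 + 12)*8) + M) = 1/(((31*(-35) + 7) + (3 + 12)*8) - 2052) = 1/(((-1085 + 7) + 15*8) - 2052) = 1/((-1078 + 120) - 2052) = 1/(-958 - 2052) = 1/(-3010) = -1/3010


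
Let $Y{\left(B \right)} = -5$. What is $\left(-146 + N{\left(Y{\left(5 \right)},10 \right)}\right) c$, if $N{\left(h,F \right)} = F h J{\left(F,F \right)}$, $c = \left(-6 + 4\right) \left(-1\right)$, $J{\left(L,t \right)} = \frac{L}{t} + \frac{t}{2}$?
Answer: $-892$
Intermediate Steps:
$J{\left(L,t \right)} = \frac{t}{2} + \frac{L}{t}$ ($J{\left(L,t \right)} = \frac{L}{t} + t \frac{1}{2} = \frac{L}{t} + \frac{t}{2} = \frac{t}{2} + \frac{L}{t}$)
$c = 2$ ($c = \left(-2\right) \left(-1\right) = 2$)
$N{\left(h,F \right)} = F h \left(1 + \frac{F}{2}\right)$ ($N{\left(h,F \right)} = F h \left(\frac{F}{2} + \frac{F}{F}\right) = F h \left(\frac{F}{2} + 1\right) = F h \left(1 + \frac{F}{2}\right)$)
$\left(-146 + N{\left(Y{\left(5 \right)},10 \right)}\right) c = \left(-146 + \frac{1}{2} \cdot 10 \left(-5\right) \left(2 + 10\right)\right) 2 = \left(-146 + \frac{1}{2} \cdot 10 \left(-5\right) 12\right) 2 = \left(-146 - 300\right) 2 = \left(-446\right) 2 = -892$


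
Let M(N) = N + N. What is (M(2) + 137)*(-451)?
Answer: -63591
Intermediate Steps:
M(N) = 2*N
(M(2) + 137)*(-451) = (2*2 + 137)*(-451) = (4 + 137)*(-451) = 141*(-451) = -63591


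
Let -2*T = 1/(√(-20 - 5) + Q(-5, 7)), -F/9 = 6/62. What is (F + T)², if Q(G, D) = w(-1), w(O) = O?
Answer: 116319/162409 - 6865*I/41912 ≈ 0.71621 - 0.1638*I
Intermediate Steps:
Q(G, D) = -1
F = -27/31 (F = -54/62 = -9*3/31 = -27/31 ≈ -0.87097)
T = -(-1 - 5*I)/52 (T = -1/(2*(√(-20 - 5) - 1)) = -1/(2*(√(-25) - 1)) = -1/(2*(5*I - 1)) = -(-1 - 5*I)/26/2 = -(-1 - 5*I)/52 ≈ 0.019231 + 0.096154*I)
(F + T)² = (-27/31 + (1/52 + 5*I/52))² = (-1373/1612 + 5*I/52)²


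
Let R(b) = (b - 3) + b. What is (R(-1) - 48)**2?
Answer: 2809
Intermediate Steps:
R(b) = -3 + 2*b (R(b) = (-3 + b) + b = -3 + 2*b)
(R(-1) - 48)**2 = ((-3 + 2*(-1)) - 48)**2 = ((-3 - 2) - 48)**2 = (-5 - 48)**2 = (-53)**2 = 2809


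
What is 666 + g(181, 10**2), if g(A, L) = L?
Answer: 766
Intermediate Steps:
666 + g(181, 10**2) = 666 + 10**2 = 666 + 100 = 766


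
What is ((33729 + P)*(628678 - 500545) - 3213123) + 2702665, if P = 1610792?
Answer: 210716898835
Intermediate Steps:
((33729 + P)*(628678 - 500545) - 3213123) + 2702665 = ((33729 + 1610792)*(628678 - 500545) - 3213123) + 2702665 = (1644521*128133 - 3213123) + 2702665 = (210717409293 - 3213123) + 2702665 = 210714196170 + 2702665 = 210716898835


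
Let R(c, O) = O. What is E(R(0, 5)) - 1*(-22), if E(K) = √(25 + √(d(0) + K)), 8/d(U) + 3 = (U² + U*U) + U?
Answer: 22 + √(225 + 3*√21)/3 ≈ 27.150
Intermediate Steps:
d(U) = 8/(-3 + U + 2*U²) (d(U) = 8/(-3 + ((U² + U*U) + U)) = 8/(-3 + ((U² + U²) + U)) = 8/(-3 + (2*U² + U)) = 8/(-3 + (U + 2*U²)) = 8/(-3 + U + 2*U²))
E(K) = √(25 + √(-8/3 + K)) (E(K) = √(25 + √(8/(-3 + 0 + 2*0²) + K)) = √(25 + √(8/(-3 + 0 + 2*0) + K)) = √(25 + √(8/(-3 + 0 + 0) + K)) = √(25 + √(8/(-3) + K)) = √(25 + √(8*(-⅓) + K)) = √(25 + √(-8/3 + K)))
E(R(0, 5)) - 1*(-22) = √(225 + 3*√3*√(-8 + 3*5))/3 - 1*(-22) = √(225 + 3*√3*√(-8 + 15))/3 + 22 = √(225 + 3*√3*√7)/3 + 22 = √(225 + 3*√21)/3 + 22 = 22 + √(225 + 3*√21)/3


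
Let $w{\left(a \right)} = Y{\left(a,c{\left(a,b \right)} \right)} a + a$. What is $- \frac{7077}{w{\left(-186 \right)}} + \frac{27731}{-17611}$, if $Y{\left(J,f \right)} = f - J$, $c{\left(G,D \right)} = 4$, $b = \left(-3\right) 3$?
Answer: $- \frac{26076923}{18959042} \approx -1.3754$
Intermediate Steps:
$b = -9$
$w{\left(a \right)} = a + a \left(4 - a\right)$ ($w{\left(a \right)} = \left(4 - a\right) a + a = a \left(4 - a\right) + a = a + a \left(4 - a\right)$)
$- \frac{7077}{w{\left(-186 \right)}} + \frac{27731}{-17611} = - \frac{7077}{\left(-186\right) \left(5 - -186\right)} + \frac{27731}{-17611} = - \frac{7077}{\left(-186\right) \left(5 + 186\right)} + 27731 \left(- \frac{1}{17611}\right) = - \frac{7077}{\left(-186\right) 191} - \frac{2521}{1601} = - \frac{7077}{-35526} - \frac{2521}{1601} = \left(-7077\right) \left(- \frac{1}{35526}\right) - \frac{2521}{1601} = \frac{2359}{11842} - \frac{2521}{1601} = - \frac{26076923}{18959042}$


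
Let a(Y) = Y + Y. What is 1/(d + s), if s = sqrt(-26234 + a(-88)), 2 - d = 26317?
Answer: -277/7289533 - I*sqrt(26410)/692505635 ≈ -3.8e-5 - 2.3467e-7*I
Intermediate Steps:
d = -26315 (d = 2 - 1*26317 = 2 - 26317 = -26315)
a(Y) = 2*Y
s = I*sqrt(26410) (s = sqrt(-26234 + 2*(-88)) = sqrt(-26234 - 176) = sqrt(-26410) = I*sqrt(26410) ≈ 162.51*I)
1/(d + s) = 1/(-26315 + I*sqrt(26410))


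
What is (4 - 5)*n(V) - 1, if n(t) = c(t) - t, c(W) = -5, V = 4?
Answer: 8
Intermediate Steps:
n(t) = -5 - t
(4 - 5)*n(V) - 1 = (4 - 5)*(-5 - 1*4) - 1 = -(-5 - 4) - 1 = -1*(-9) - 1 = 9 - 1 = 8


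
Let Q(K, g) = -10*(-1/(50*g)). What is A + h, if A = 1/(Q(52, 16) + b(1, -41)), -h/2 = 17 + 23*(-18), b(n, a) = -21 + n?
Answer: 1269526/1599 ≈ 793.95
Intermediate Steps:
h = 794 (h = -2*(17 + 23*(-18)) = -2*(17 - 414) = -2*(-397) = 794)
Q(K, g) = 1/(5*g) (Q(K, g) = -(-1)/(5*g) = 1/(5*g))
A = -80/1599 (A = 1/((⅕)/16 + (-21 + 1)) = 1/((⅕)*(1/16) - 20) = 1/(1/80 - 20) = 1/(-1599/80) = -80/1599 ≈ -0.050031)
A + h = -80/1599 + 794 = 1269526/1599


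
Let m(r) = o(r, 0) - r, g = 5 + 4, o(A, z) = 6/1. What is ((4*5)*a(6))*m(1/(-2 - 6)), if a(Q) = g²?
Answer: 19845/2 ≈ 9922.5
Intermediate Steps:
o(A, z) = 6 (o(A, z) = 6*1 = 6)
g = 9
a(Q) = 81 (a(Q) = 9² = 81)
m(r) = 6 - r
((4*5)*a(6))*m(1/(-2 - 6)) = ((4*5)*81)*(6 - 1/(-2 - 6)) = (20*81)*(6 - 1/(-8)) = 1620*(6 - 1*(-⅛)) = 1620*(6 + ⅛) = 1620*(49/8) = 19845/2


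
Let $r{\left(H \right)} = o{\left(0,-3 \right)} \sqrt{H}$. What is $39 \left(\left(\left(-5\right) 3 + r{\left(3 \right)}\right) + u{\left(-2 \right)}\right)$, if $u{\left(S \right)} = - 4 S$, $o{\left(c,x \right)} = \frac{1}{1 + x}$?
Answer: $-273 - \frac{39 \sqrt{3}}{2} \approx -306.77$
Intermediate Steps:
$r{\left(H \right)} = - \frac{\sqrt{H}}{2}$ ($r{\left(H \right)} = \frac{\sqrt{H}}{1 - 3} = \frac{\sqrt{H}}{-2} = - \frac{\sqrt{H}}{2}$)
$39 \left(\left(\left(-5\right) 3 + r{\left(3 \right)}\right) + u{\left(-2 \right)}\right) = 39 \left(\left(\left(-5\right) 3 - \frac{\sqrt{3}}{2}\right) - -8\right) = 39 \left(\left(-15 - \frac{\sqrt{3}}{2}\right) + 8\right) = 39 \left(-7 - \frac{\sqrt{3}}{2}\right) = -273 - \frac{39 \sqrt{3}}{2}$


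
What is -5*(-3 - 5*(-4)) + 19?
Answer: -66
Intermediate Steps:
-5*(-3 - 5*(-4)) + 19 = -5*(-3 + 20) + 19 = -5*17 + 19 = -85 + 19 = -66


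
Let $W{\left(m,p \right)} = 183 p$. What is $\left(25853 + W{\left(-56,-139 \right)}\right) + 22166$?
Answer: $22582$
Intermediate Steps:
$\left(25853 + W{\left(-56,-139 \right)}\right) + 22166 = \left(25853 + 183 \left(-139\right)\right) + 22166 = \left(25853 - 25437\right) + 22166 = 416 + 22166 = 22582$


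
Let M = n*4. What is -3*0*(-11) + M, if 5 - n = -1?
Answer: 24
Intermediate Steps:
n = 6 (n = 5 - 1*(-1) = 5 + 1 = 6)
M = 24 (M = 6*4 = 24)
-3*0*(-11) + M = -3*0*(-11) + 24 = 0*(-11) + 24 = 0 + 24 = 24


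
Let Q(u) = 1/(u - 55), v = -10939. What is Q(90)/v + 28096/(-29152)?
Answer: -336156381/348790015 ≈ -0.96378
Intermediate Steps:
Q(u) = 1/(-55 + u)
Q(90)/v + 28096/(-29152) = 1/((-55 + 90)*(-10939)) + 28096/(-29152) = -1/10939/35 + 28096*(-1/29152) = (1/35)*(-1/10939) - 878/911 = -1/382865 - 878/911 = -336156381/348790015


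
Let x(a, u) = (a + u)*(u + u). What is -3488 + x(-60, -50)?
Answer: 7512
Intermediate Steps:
x(a, u) = 2*u*(a + u) (x(a, u) = (a + u)*(2*u) = 2*u*(a + u))
-3488 + x(-60, -50) = -3488 + 2*(-50)*(-60 - 50) = -3488 + 2*(-50)*(-110) = -3488 + 11000 = 7512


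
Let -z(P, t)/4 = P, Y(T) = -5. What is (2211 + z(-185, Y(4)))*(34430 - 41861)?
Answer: -21928881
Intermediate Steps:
z(P, t) = -4*P
(2211 + z(-185, Y(4)))*(34430 - 41861) = (2211 - 4*(-185))*(34430 - 41861) = (2211 + 740)*(-7431) = 2951*(-7431) = -21928881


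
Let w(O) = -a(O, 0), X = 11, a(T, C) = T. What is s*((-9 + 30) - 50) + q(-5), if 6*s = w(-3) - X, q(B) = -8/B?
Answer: 604/15 ≈ 40.267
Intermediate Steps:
w(O) = -O
s = -4/3 (s = (-1*(-3) - 1*11)/6 = (3 - 11)/6 = (1/6)*(-8) = -4/3 ≈ -1.3333)
s*((-9 + 30) - 50) + q(-5) = -4*((-9 + 30) - 50)/3 - 8/(-5) = -4*(21 - 50)/3 - 8*(-1/5) = -4/3*(-29) + 8/5 = 116/3 + 8/5 = 604/15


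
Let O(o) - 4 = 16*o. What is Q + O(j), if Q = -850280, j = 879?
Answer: -836212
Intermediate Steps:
O(o) = 4 + 16*o
Q + O(j) = -850280 + (4 + 16*879) = -850280 + (4 + 14064) = -850280 + 14068 = -836212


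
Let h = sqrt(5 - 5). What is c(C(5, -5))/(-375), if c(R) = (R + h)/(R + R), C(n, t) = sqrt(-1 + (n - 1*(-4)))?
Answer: -1/750 ≈ -0.0013333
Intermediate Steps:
h = 0 (h = sqrt(0) = 0)
C(n, t) = sqrt(3 + n) (C(n, t) = sqrt(-1 + (n + 4)) = sqrt(-1 + (4 + n)) = sqrt(3 + n))
c(R) = 1/2 (c(R) = (R + 0)/(R + R) = R/((2*R)) = R*(1/(2*R)) = 1/2)
c(C(5, -5))/(-375) = (1/2)/(-375) = (1/2)*(-1/375) = -1/750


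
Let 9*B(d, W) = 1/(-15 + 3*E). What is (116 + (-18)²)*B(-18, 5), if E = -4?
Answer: -440/243 ≈ -1.8107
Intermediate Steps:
B(d, W) = -1/243 (B(d, W) = 1/(9*(-15 + 3*(-4))) = 1/(9*(-15 - 12)) = (⅑)/(-27) = (⅑)*(-1/27) = -1/243)
(116 + (-18)²)*B(-18, 5) = (116 + (-18)²)*(-1/243) = (116 + 324)*(-1/243) = 440*(-1/243) = -440/243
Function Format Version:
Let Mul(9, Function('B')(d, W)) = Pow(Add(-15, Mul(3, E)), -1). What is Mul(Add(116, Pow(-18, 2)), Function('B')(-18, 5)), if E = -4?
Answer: Rational(-440, 243) ≈ -1.8107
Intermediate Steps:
Function('B')(d, W) = Rational(-1, 243) (Function('B')(d, W) = Mul(Rational(1, 9), Pow(Add(-15, Mul(3, -4)), -1)) = Mul(Rational(1, 9), Pow(Add(-15, -12), -1)) = Mul(Rational(1, 9), Pow(-27, -1)) = Mul(Rational(1, 9), Rational(-1, 27)) = Rational(-1, 243))
Mul(Add(116, Pow(-18, 2)), Function('B')(-18, 5)) = Mul(Add(116, Pow(-18, 2)), Rational(-1, 243)) = Mul(Add(116, 324), Rational(-1, 243)) = Mul(440, Rational(-1, 243)) = Rational(-440, 243)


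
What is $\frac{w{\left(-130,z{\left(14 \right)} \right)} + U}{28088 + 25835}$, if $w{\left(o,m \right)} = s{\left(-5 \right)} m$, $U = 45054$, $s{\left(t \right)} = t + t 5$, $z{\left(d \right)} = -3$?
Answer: $\frac{45144}{53923} \approx 0.83719$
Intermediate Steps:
$s{\left(t \right)} = 6 t$ ($s{\left(t \right)} = t + 5 t = 6 t$)
$w{\left(o,m \right)} = - 30 m$ ($w{\left(o,m \right)} = 6 \left(-5\right) m = - 30 m$)
$\frac{w{\left(-130,z{\left(14 \right)} \right)} + U}{28088 + 25835} = \frac{\left(-30\right) \left(-3\right) + 45054}{28088 + 25835} = \frac{90 + 45054}{53923} = 45144 \cdot \frac{1}{53923} = \frac{45144}{53923}$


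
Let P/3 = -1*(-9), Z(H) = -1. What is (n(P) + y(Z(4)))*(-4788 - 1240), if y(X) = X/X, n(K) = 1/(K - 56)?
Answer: -168784/29 ≈ -5820.1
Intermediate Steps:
P = 27 (P = 3*(-1*(-9)) = 3*9 = 27)
n(K) = 1/(-56 + K)
y(X) = 1
(n(P) + y(Z(4)))*(-4788 - 1240) = (1/(-56 + 27) + 1)*(-4788 - 1240) = (1/(-29) + 1)*(-6028) = (-1/29 + 1)*(-6028) = (28/29)*(-6028) = -168784/29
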